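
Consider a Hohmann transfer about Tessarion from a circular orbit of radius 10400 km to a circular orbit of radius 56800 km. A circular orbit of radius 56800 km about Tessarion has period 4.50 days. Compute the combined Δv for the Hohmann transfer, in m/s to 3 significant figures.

Δv = 1050 m/s

From Kepler's third law T² = 4π²r³/μ at r = 56800 km, T = 4.50 days = 4.50 × 86400 s = 3.888×10^5 s: μ = 4π²r³/T² = 47857.7 km³/s².
The Hohmann ellipse has a_t = (r₁ + r₂)/2 = 33600 km.
Circular speed at r₁: v₁ = √(μ/r₁) = √(47857.7/10400) = 2.1452 km/s.
Transfer-orbit speed at r₁ (v² = μ(2/r − 1/a)): v_p = √[μ(2/r₁ − 1/a_t)] = 2.7891 km/s.
First burn Δv₁ = |v_p − v₁| = 0.6439 km/s.
Circular speed at r₂: v₂ = √(μ/r₂) = 0.9179 km/s.
Transfer-orbit speed at r₂: v_a = √[μ(2/r₂ − 1/a_t)] = 0.5107 km/s.
Second burn Δv₂ = |v₂ − v_a| = 0.4072 km/s.
Δv = Δv₁ + Δv₂ = 0.6439 + 0.4072 = 1.051 km/s.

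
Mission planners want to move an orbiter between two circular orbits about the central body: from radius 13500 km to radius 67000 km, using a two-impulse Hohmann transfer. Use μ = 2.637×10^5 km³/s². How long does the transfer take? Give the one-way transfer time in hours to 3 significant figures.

t = 13.7 hours

Semi-major axis of the transfer orbit: a_t = (13500 + 67000)/2 = 40250 km.
By Kepler's third law the transfer-orbit period is T = 2π√(a_t³/μ), so t = T/2 = 49400 s.
Converting: 49400 s ÷ 3600 s/hour = 13.7 hours.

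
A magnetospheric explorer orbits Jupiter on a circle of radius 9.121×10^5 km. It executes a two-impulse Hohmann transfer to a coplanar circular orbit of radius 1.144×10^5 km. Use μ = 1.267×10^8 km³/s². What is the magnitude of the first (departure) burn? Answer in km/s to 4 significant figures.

Δv₁ = 6.222 km/s

Semi-major axis of the transfer orbit: a_t = (9.121×10^5 + 1.144×10^5)/2 = 5.1325×10^5 km.
Circular speed at r = 9.121×10^5 km: v_c = √(μ/r) = 11.786 km/s.
Vis-viva on the transfer ellipse at r = 9.121×10^5 km gives v_t = √[μ(2/r − 1/a_t)] = 5.5644 km/s.
Δv₁ = |v_t − v_c| = |5.5644 − 11.786| = 6.222 km/s.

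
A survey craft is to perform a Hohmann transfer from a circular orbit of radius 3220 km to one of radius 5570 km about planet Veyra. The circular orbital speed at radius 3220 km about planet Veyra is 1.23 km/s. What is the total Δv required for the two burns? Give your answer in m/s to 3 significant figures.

From the circular-orbit relation v² = μ/r at r = 3220 km: μ = v²r = (1.23)² × 3220 = 4871.54 km³/s².
Semi-major axis of the transfer orbit: a_t = (3220 + 5570)/2 = 4395 km.
At r₁ the circular-orbit speed is v₁ = √(μ/r₁) = 1.2300 km/s.
Transfer-orbit speed at r₁ (vis-viva): v_p = √[μ(2/r₁ − 1/a_t)] = 1.3847 km/s.
First burn Δv₁ = |v_p − v₁| = 0.1547 km/s.
At r₂, v₂ = √(μ/r₂) = 0.9352 km/s.
Transfer-orbit speed at r₂: v_a = √[μ(2/r₂ − 1/a_t)] = 0.8005 km/s.
Second burn Δv₂ = |v₂ − v_a| = 0.1347 km/s.
Δv = Δv₁ + Δv₂ = 0.1547 + 0.1347 = 0.2894 km/s.

Δv = 289 m/s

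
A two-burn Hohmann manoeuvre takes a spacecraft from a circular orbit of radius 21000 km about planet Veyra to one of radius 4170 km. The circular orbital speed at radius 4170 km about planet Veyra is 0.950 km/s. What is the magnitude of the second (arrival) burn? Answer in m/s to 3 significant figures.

Δv₂ = 277 m/s

From the circular-orbit relation v² = μ/r at r = 4170 km: μ = v²r = (0.950)² × 4170 = 3763.42 km³/s².
Semi-major axis of the transfer orbit: a_t = (21000 + 4170)/2 = 12585 km.
Circular speed at r = 4170 km: v_c = √(μ/r) = 0.95000 km/s.
Vis-viva on the transfer ellipse at r = 4170 km gives v_t = √[μ(2/r − 1/a_t)] = 1.2272 km/s.
Δv₂ = |v_t − v_c| = |1.2272 − 0.95000| = 0.2772 km/s.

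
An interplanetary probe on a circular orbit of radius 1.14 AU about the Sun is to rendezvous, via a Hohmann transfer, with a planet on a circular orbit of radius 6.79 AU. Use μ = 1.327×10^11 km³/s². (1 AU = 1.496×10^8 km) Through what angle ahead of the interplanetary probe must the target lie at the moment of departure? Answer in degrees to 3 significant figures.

In km: r₁ = 1.14 × 1.496×10^8 = 1.70544×10^8 km; r₂ = 6.79 × 1.496×10^8 = 1.015784×10^9 km.
Transfer-ellipse semi-major axis a_t = (r₁ + r₂)/2 = (1.70544×10^8 + 1.015784×10^9)/2 = 5.93164×10^8 km.
Transfer time t = π√(a_t³/μ) = 1.2459×10^8 s.
The target's mean motion on its circular orbit is ω₂ = √(μ/r₂³) = 1.1252×10^-8 rad/s.
Angle swept by the target during transfer: ω₂·t = 1.4019 rad = 80.32°.
The interplanetary probe traverses 180° on the transfer ellipse, so the target must lead by 180° − 80.32° = 99.7°.

φ = 99.7°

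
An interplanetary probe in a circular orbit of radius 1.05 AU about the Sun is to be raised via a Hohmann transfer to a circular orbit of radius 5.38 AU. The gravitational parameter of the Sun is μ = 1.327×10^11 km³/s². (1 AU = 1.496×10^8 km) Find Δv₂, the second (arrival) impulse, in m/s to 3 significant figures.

Δv₂ = 5500 m/s

In km: r₁ = 1.05 × 1.496×10^8 = 1.5708×10^8 km; r₂ = 5.38 × 1.496×10^8 = 8.04848×10^8 km.
The Hohmann ellipse has a_t = (r₁ + r₂)/2 = 4.80964×10^8 km.
Circular speed at r = 8.04848×10^8 km: v_c = √(μ/r) = 12.84 km/s.
Vis-viva on the transfer ellipse at r = 8.04848×10^8 km gives v_t = √[μ(2/r − 1/a_t)] = 7.338 km/s.
Δv₂ = |v_t − v_c| = |7.338 − 12.84| = 5.502 km/s.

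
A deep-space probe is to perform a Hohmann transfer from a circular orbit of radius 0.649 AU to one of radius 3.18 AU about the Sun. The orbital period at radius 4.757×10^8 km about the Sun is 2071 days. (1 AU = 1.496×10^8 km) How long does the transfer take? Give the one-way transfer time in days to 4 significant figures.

t = 483.8 days

From Kepler's third law T² = 4π²r³/μ at r = 4.757×10^8 km, T = 2071 days = 2071 × 86400 s = 1.789344×10^8 s: μ = 4π²r³/T² = 1.32731×10^11 km³/s².
In km: r₁ = 0.649 × 1.496×10^8 = 9.70904×10^7 km; r₂ = 3.18 × 1.496×10^8 = 4.75728×10^8 km.
The Hohmann ellipse has a_t = (r₁ + r₂)/2 = 2.864092×10^8 km.
By Kepler's third law the transfer-orbit period is T = 2π√(a_t³/μ), so t = T/2 = 4.180×10^7 s.
Converting: 4.180×10^7 s ÷ 86400 s/day = 483.8 days.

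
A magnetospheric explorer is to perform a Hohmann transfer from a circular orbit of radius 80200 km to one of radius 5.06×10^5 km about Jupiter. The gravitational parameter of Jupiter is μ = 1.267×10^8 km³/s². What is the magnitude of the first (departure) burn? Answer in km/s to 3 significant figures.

The Hohmann ellipse has a_t = (r₁ + r₂)/2 = 2.931×10^5 km.
Circular speed at r = 80200 km: v_c = √(μ/r) = 39.747 km/s.
Transfer-orbit speed at the same r (vis-viva, a = a_t): v_t = √[μ(2/r − 1/a_t)] = 52.224 km/s.
Δv₁ = |v_t − v_c| = |52.224 − 39.747| = 12.48 km/s.

Δv₁ = 12.5 km/s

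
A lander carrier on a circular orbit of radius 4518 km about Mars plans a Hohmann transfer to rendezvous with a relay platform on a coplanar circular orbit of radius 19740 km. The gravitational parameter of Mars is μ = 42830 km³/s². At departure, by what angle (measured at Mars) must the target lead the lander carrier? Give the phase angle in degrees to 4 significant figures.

Transfer-ellipse semi-major axis a_t = (r₁ + r₂)/2 = (4518 + 19740)/2 = 12129 km.
The half-period of the transfer ellipse is t = π√(a_t³/μ) = 20280 s.
Target angular speed ω₂ = √(μ/r₂³) = 7.462×10^-5 rad/s.
Angle swept by the target during transfer: ω₂·t = 1.513 rad = 86.69°.
Arrival is 180° from departure on the ellipse, so φ = 180° − 86.69° = 93.31°.

φ = 93.31°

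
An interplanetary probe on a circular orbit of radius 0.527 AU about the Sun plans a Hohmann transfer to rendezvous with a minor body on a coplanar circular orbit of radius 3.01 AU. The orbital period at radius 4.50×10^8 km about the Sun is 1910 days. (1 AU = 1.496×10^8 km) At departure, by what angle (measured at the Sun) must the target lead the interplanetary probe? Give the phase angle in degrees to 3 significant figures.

φ = 98.9°

From Kepler's third law T² = 4π²r³/μ at r = 4.50×10^8 km, T = 1910 days = 1910 × 86400 s = 1.65024×10^8 s: μ = 4π²r³/T² = 1.32100×10^11 km³/s².
In km: r₁ = 0.527 × 1.496×10^8 = 7.88392×10^7 km; r₂ = 3.01 × 1.496×10^8 = 4.50296×10^8 km.
Semi-major axis of the transfer orbit: a_t = (7.88392×10^7 + 4.50296×10^8)/2 = 2.645676×10^8 km.
Transfer time t = π√(a_t³/μ) = 3.71966×10^7 s.
The target's mean motion on its circular orbit is ω₂ = √(μ/r₂³) = 3.80368×10^-8 rad/s.
Angle swept by the target during transfer: ω₂·t = 1.4148 rad = 81.06°.
The interplanetary probe traverses 180° on the transfer ellipse, so the target must lead by 180° − 81.06° = 98.9°.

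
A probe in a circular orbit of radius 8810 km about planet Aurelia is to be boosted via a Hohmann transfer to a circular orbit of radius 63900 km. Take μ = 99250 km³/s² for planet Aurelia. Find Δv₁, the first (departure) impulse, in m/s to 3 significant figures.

The Hohmann ellipse has a_t = (r₁ + r₂)/2 = 36355 km.
Circular speed at r = 8810 km: v_c = √(μ/r) = 3.35643 km/s.
Vis-viva on the transfer ellipse at r = 8810 km gives v_t = √[μ(2/r − 1/a_t)] = 4.44985 km/s.
Δv₁ = |v_t − v_c| = |4.44985 − 3.35643| = 1.093 km/s.

Δv₁ = 1090 m/s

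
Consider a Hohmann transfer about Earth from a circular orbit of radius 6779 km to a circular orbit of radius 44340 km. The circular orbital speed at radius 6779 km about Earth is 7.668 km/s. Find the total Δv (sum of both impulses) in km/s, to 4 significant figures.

From the circular-orbit relation v² = μ/r at r = 6779 km: μ = v²r = (7.668)² × 6779 = 3.98593×10^5 km³/s².
The Hohmann ellipse has a_t = (r₁ + r₂)/2 = 25559.5 km.
Circular speed at r₁: v₁ = √(μ/r₁) = √(3.98593×10^5/6779) = 7.668 km/s.
On the transfer ellipse at r₁, vis-viva equation gives v_p = √[μ(2/r₁ − 1/a_t)] = 10.10 km/s.
First burn Δv₁ = |v_p − v₁| = 2.432 km/s.
At r₂, v₂ = √(μ/r₂) = 2.998 km/s.
Transfer-orbit speed at r₂: v_a = √[μ(2/r₂ − 1/a_t)] = 1.544 km/s.
Second burn Δv₂ = |v₂ − v_a| = 1.454 km/s.
Total Δv = Δv₁ + Δv₂ = 3.886 km/s.

Δv = 3.886 km/s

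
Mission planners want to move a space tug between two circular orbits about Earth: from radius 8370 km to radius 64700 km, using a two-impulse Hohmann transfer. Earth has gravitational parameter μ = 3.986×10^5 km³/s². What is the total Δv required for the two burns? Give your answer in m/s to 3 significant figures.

The Hohmann ellipse has a_t = (r₁ + r₂)/2 = 36535 km.
Circular speed at r₁: v₁ = √(μ/r₁) = √(3.986×10^5/8370) = 6.9009 km/s.
On the transfer ellipse at r₁, vis-viva gives v_p = √[μ(2/r₁ − 1/a_t)] = 9.1834 km/s.
First burn Δv₁ = |v_p − v₁| = 2.2825 km/s.
Circular speed at r₂: v₂ = √(μ/r₂) = 2.4821 km/s.
Transfer-orbit speed at r₂: v_a = √[μ(2/r₂ − 1/a_t)] = 1.1880 km/s.
Second burn Δv₂ = |v₂ − v_a| = 1.2941 km/s.
Total Δv = Δv₁ + Δv₂ = 3.577 km/s.

Δv = 3580 m/s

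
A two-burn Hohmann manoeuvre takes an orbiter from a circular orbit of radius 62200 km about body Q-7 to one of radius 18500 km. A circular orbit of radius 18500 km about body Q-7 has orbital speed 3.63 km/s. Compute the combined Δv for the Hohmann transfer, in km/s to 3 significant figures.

Δv = 1.52 km/s

From the circular-orbit relation v² = μ/r at r = 18500 km: μ = v²r = (3.63)² × 18500 = 2.43773×10^5 km³/s².
The Hohmann ellipse has a_t = (r₁ + r₂)/2 = 40350 km.
Circular speed at r₁: v₁ = √(μ/r₁) = √(2.43773×10^5/62200) = 1.9797 km/s.
On the transfer ellipse at r₁, v² = μ(2/r − 1/a) gives v_a = √[μ(2/r₁ − 1/a_t)] = 1.3405 km/s.
First burn Δv₁ = |v_a − v₁| = 0.6392 km/s.
Circular speed at r₂: v₂ = √(μ/r₂) = 3.6300 km/s.
Transfer-orbit speed at r₂: v_p = √[μ(2/r₂ − 1/a_t)] = 4.5069 km/s.
Second burn Δv₂ = |v₂ − v_p| = 0.8769 km/s.
Total Δv = Δv₁ + Δv₂ = 1.516 km/s.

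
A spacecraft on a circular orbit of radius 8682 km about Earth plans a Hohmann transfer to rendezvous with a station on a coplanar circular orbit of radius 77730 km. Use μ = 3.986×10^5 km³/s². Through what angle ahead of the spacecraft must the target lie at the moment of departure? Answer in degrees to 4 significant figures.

Semi-major axis of the transfer orbit: a_t = (8682 + 77730)/2 = 43206 km.
Transfer time t = π√(a_t³/μ) = 44689 s.
The target's mean motion on its circular orbit is ω₂ = √(μ/r₂³) = 2.9133×10^-5 rad/s.
Angle swept by the target during transfer: ω₂·t = 1.3019 rad = 74.59°.
Arrival is 180° from departure on the ellipse, so φ = 180° − 74.59° = 105.4°.

φ = 105.4°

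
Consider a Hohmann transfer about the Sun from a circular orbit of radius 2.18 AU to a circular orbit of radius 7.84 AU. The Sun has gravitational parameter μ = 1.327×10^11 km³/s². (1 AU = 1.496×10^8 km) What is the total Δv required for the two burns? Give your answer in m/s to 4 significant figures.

In km: r₁ = 2.18 × 1.496×10^8 = 3.26128×10^8 km; r₂ = 7.84 × 1.496×10^8 = 1.172864×10^9 km.
The Hohmann ellipse has a_t = (r₁ + r₂)/2 = 7.49496×10^8 km.
Circular speed at r₁: v₁ = √(μ/r₁) = √(1.327×10^11/3.26128×10^8) = 20.172 km/s.
On the transfer ellipse at r₁, v² = μ(2/r − 1/a) gives v_p = √[μ(2/r₁ − 1/a_t)] = 25.234 km/s.
First burn Δv₁ = |v_p − v₁| = 5.062 km/s.
At r₂, v₂ = √(μ/r₂) = 10.6368 km/s.
Transfer-orbit speed at r₂: v_a = √[μ(2/r₂ − 1/a_t)] = 7.01651 km/s.
Second burn Δv₂ = |v₂ − v_a| = 3.620 km/s.
Total Δv = Δv₁ + Δv₂ = 8.682 km/s.

Δv = 8682 m/s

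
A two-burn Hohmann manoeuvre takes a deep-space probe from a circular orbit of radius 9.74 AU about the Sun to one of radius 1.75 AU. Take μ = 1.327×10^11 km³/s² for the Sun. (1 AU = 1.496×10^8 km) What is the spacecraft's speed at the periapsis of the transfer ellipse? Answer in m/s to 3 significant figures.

v = 29300 m/s

In km: r₁ = 9.74 × 1.496×10^8 = 1.457104×10^9 km; r₂ = 1.75 × 1.496×10^8 = 2.618×10^8 km.
The Hohmann ellipse has a_t = (r₁ + r₂)/2 = 8.59452×10^8 km.
The periapsis of the transfer ellipse is at r = 2.618×10^8 km.
Vis-viva: v = √[μ(2/r − 1/a_t)] = √[1.327×10^11 × (2/2.618×10^8 − 1/8.59452×10^8)] = 29.31 km/s.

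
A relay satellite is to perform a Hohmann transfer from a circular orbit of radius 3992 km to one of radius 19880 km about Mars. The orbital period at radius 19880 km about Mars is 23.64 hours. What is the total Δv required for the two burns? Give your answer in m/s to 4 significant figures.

Δv = 1571 m/s

From Kepler's third law T² = 4π²r³/μ at r = 19880 km, T = 23.64 hours = 23.64 × 3600 s = 85104 s: μ = 4π²r³/T² = 42826.1 km³/s².
Semi-major axis of the transfer orbit: a_t = (3992 + 19880)/2 = 11936 km.
At r₁ the circular-orbit speed is v₁ = √(μ/r₁) = 3.2754 km/s.
Transfer-orbit speed at r₁ (vis-viva): v_p = √[μ(2/r₁ − 1/a_t)] = 4.2271 km/s.
First burn Δv₁ = |v_p − v₁| = 0.9517 km/s.
Circular speed at r₂: v₂ = √(μ/r₂) = 1.4677 km/s.
Transfer-orbit speed at r₂: v_a = √[μ(2/r₂ − 1/a_t)] = 0.84881 km/s.
Second burn Δv₂ = |v₂ − v_a| = 0.6189 km/s.
Total Δv = Δv₁ + Δv₂ = 1.571 km/s.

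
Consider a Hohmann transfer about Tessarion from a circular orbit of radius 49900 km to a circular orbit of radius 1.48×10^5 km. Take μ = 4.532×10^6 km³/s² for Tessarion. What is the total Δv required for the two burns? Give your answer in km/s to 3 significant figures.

The Hohmann ellipse has a_t = (r₁ + r₂)/2 = 98950 km.
At r₁ the circular-orbit speed is v₁ = √(μ/r₁) = 9.5300 km/s.
Transfer-orbit speed at r₁ (vis-viva): v_p = √[μ(2/r₁ − 1/a_t)] = 11.655 km/s.
First burn Δv₁ = |v_p − v₁| = 2.125 km/s.
At r₂, v₂ = √(μ/r₂) = 5.534 km/s.
Transfer-orbit speed at r₂: v_a = √[μ(2/r₂ − 1/a_t)] = 3.930 km/s.
Second burn Δv₂ = |v₂ − v_a| = 1.604 km/s.
Total Δv = Δv₁ + Δv₂ = 3.729 km/s.

Δv = 3.73 km/s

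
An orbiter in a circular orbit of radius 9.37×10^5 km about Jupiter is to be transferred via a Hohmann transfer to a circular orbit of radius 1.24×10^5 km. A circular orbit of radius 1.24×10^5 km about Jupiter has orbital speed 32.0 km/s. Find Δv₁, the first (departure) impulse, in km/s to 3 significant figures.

From the circular-orbit relation v² = μ/r at r = 1.24×10^5 km: μ = v²r = (32.0)² × 1.24×10^5 = 1.26976×10^8 km³/s².
Transfer-ellipse semi-major axis a_t = (r₁ + r₂)/2 = (9.370×10^5 + 1.240×10^5)/2 = 5.305×10^5 km.
Circular speed at r = 9.370×10^5 km: v_c = √(μ/r) = 11.641 km/s.
Transfer-orbit speed at the same r (vis-viva, a = a_t): v_t = √[μ(2/r − 1/a_t)] = 5.6281 km/s.
Δv₁ = |v_t − v_c| = |5.6281 − 11.641| = 6.013 km/s.

Δv₁ = 6.01 km/s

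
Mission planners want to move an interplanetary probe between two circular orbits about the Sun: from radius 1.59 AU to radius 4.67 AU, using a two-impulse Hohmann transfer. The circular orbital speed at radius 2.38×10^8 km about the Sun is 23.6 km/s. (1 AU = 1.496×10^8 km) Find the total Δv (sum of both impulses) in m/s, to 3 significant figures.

Δv = 9190 m/s

From the circular-orbit relation v² = μ/r at r = 2.38×10^8 km: μ = v²r = (23.6)² × 2.38×10^8 = 1.32556×10^11 km³/s².
In km: r₁ = 1.59 × 1.496×10^8 = 2.37864×10^8 km; r₂ = 4.67 × 1.496×10^8 = 6.98632×10^8 km.
The Hohmann ellipse has a_t = (r₁ + r₂)/2 = 4.68248×10^8 km.
At r₁ the circular-orbit speed is v₁ = √(μ/r₁) = 23.607 km/s.
Transfer-orbit speed at r₁ (vis-viva equation): v_p = √[μ(2/r₁ − 1/a_t)] = 28.835 km/s.
First burn Δv₁ = |v_p − v₁| = 5.228 km/s.
At r₂, v₂ = √(μ/r₂) = 13.7745 km/s.
Transfer-orbit speed at r₂: v_a = √[μ(2/r₂ − 1/a_t)] = 9.81754 km/s.
Second burn Δv₂ = |v₂ − v_a| = 3.957 km/s.
Δv = Δv₁ + Δv₂ = 5.228 + 3.957 = 9.185 km/s.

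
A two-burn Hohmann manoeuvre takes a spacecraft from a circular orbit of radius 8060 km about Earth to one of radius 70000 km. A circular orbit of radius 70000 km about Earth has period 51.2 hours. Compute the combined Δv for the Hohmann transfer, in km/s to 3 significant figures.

Δv = 3.69 km/s

From Kepler's third law T² = 4π²r³/μ at r = 70000 km, T = 51.2 hours = 51.2 × 3600 s = 1.8432×10^5 s: μ = 4π²r³/T² = 3.98574×10^5 km³/s².
Semi-major axis of the transfer orbit: a_t = (8060 + 70000)/2 = 39030 km.
At r₁ the circular-orbit speed is v₁ = √(μ/r₁) = 7.0321 km/s.
On the transfer ellipse at r₁, v² = μ(2/r − 1/a) gives v_p = √[μ(2/r₁ − 1/a_t)] = 9.4175 km/s.
First burn Δv₁ = |v_p − v₁| = 2.385 km/s.
Circular speed at r₂: v₂ = √(μ/r₂) = 2.386 km/s.
Transfer-orbit speed at r₂: v_a = √[μ(2/r₂ − 1/a_t)] = 1.084 km/s.
Second burn Δv₂ = |v₂ − v_a| = 1.302 km/s.
Δv = Δv₁ + Δv₂ = 2.385 + 1.302 = 3.687 km/s.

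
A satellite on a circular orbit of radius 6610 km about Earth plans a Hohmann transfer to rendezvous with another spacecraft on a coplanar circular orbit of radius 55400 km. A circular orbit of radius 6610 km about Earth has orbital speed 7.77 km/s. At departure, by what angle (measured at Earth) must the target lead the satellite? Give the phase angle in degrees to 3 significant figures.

φ = 105°

From the circular-orbit relation v² = μ/r at r = 6610 km: μ = v²r = (7.77)² × 6610 = 3.99065×10^5 km³/s².
The Hohmann ellipse has a_t = (r₁ + r₂)/2 = 31005 km.
The half-period of the transfer ellipse is t = π√(a_t³/μ) = 27150 s.
The target's mean motion on its circular orbit is ω₂ = √(μ/r₂³) = 4.8446×10^-5 rad/s.
Angle swept by the target during transfer: ω₂·t = 1.3153 rad = 75.36°.
The satellite traverses 180° on the transfer ellipse, so the target must lead by 180° − 75.36° = 105°.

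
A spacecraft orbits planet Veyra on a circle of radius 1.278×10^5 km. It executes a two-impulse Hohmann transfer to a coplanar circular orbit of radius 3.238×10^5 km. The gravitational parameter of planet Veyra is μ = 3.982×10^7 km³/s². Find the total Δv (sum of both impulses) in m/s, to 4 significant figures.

The Hohmann ellipse has a_t = (r₁ + r₂)/2 = 2.258×10^5 km.
At r₁ the circular-orbit speed is v₁ = √(μ/r₁) = 17.652 km/s.
On the transfer ellipse at r₁, vis-viva gives v_p = √[μ(2/r₁ − 1/a_t)] = 21.138 km/s.
First burn Δv₁ = |v_p − v₁| = 3.486 km/s.
Circular speed at r₂: v₂ = √(μ/r₂) = 11.09 km/s.
Transfer-orbit speed at r₂: v_a = √[μ(2/r₂ − 1/a_t)] = 8.343 km/s.
Second burn Δv₂ = |v₂ − v_a| = 2.747 km/s.
Total Δv = Δv₁ + Δv₂ = 6.233 km/s.

Δv = 6233 m/s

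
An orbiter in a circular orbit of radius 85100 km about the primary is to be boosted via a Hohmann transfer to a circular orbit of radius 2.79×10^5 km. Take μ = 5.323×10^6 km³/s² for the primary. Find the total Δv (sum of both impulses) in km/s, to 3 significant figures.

Δv = 3.26 km/s

Semi-major axis of the transfer orbit: a_t = (85100 + 2.790×10^5)/2 = 1.8205×10^5 km.
Circular speed at r₁: v₁ = √(μ/r₁) = √(5.323×10^6/85100) = 7.909 km/s.
Transfer-orbit speed at r₁ (vis-viva): v_p = √[μ(2/r₁ − 1/a_t)] = 9.791 km/s.
First burn Δv₁ = |v_p − v₁| = 1.882 km/s.
Circular speed at r₂: v₂ = √(μ/r₂) = 4.368 km/s.
Transfer-orbit speed at r₂: v_a = √[μ(2/r₂ − 1/a_t)] = 2.986 km/s.
Second burn Δv₂ = |v₂ − v_a| = 1.382 km/s.
Total Δv = Δv₁ + Δv₂ = 3.264 km/s.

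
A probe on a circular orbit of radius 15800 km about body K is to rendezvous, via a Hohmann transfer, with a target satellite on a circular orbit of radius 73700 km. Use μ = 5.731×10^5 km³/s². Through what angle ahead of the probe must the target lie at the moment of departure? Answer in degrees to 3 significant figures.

φ = 94.8°

The Hohmann ellipse has a_t = (r₁ + r₂)/2 = 44750 km.
Transfer time t = π√(a_t³/μ) = 39280 s.
Target angular speed ω₂ = √(μ/r₂³) = 3.784×10^-5 rad/s.
Angle swept by the target during transfer: ω₂·t = 1.4864 rad = 85.16°.
Arrival is 180° from departure on the ellipse, so φ = 180° − 85.16° = 94.8°.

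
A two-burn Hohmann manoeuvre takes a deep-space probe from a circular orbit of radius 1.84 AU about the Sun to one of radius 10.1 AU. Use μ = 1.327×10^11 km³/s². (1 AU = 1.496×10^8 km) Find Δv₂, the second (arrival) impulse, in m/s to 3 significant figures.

Δv₂ = 4170 m/s

In km: r₁ = 1.84 × 1.496×10^8 = 2.75264×10^8 km; r₂ = 10.1 × 1.496×10^8 = 1.51096×10^9 km.
The Hohmann ellipse has a_t = (r₁ + r₂)/2 = 8.93112×10^8 km.
On the circular orbit at r = 1.51096×10^9 km, v_c = √(μ/r) = 9.3715 km/s.
Vis-viva on the transfer ellipse at r = 1.51096×10^9 km gives v_t = √[μ(2/r − 1/a_t)] = 5.2027 km/s.
Δv₂ = |v_t − v_c| = |5.2027 − 9.3715| = 4.169 km/s.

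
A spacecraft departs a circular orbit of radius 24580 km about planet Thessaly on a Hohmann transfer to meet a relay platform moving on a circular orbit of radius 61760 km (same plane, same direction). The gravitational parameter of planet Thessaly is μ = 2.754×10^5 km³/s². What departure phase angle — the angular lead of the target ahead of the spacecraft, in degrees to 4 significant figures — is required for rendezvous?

φ = 74.81°

Semi-major axis of the transfer orbit: a_t = (24580 + 61760)/2 = 43170 km.
The half-period of the transfer ellipse is t = π√(a_t³/μ) = 53695.9 s.
The target's mean motion on its circular orbit is ω₂ = √(μ/r₂³) = 3.41917×10^-5 rad/s.
Angle swept by the target during transfer: ω₂·t = 1.83595 rad = 105.19°.
Arrival is 180° from departure on the ellipse, so φ = 180° − 105.19° = 74.81°.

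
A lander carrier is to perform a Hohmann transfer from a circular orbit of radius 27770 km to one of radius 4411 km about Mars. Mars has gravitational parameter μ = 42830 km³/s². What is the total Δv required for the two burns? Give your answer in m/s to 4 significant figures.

Transfer-ellipse semi-major axis a_t = (r₁ + r₂)/2 = (27770 + 4411)/2 = 16090.5 km.
Circular speed at r₁: v₁ = √(μ/r₁) = √(42830/27770) = 1.2419 km/s.
On the transfer ellipse at r₁, vis-viva gives v_a = √[μ(2/r₁ − 1/a_t)] = 0.65023 km/s.
First burn Δv₁ = |v_a − v₁| = 0.5917 km/s.
At r₂, v₂ = √(μ/r₂) = 3.11606 km/s.
Transfer-orbit speed at r₂: v_p = √[μ(2/r₂ − 1/a_t)] = 4.09363 km/s.
Second burn Δv₂ = |v₂ − v_p| = 0.9776 km/s.
Total Δv = Δv₁ + Δv₂ = 1.569 km/s.

Δv = 1569 m/s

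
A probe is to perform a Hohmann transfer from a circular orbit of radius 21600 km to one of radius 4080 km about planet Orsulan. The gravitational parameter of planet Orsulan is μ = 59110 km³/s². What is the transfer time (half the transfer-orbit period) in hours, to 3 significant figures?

Semi-major axis of the transfer orbit: a_t = (21600 + 4080)/2 = 12840 km.
By Kepler's third law the transfer-orbit period is T = 2π√(a_t³/μ), so t = T/2 = 18800 s.
Converting: 18800 s ÷ 3600 s/hour = 5.22 hours.

t = 5.22 hours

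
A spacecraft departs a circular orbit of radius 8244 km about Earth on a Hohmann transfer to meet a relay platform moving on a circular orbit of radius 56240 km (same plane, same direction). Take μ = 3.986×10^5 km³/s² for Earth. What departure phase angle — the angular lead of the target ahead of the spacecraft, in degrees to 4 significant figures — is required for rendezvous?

Semi-major axis of the transfer orbit: a_t = (8244 + 56240)/2 = 32242 km.
The half-period of the transfer ellipse is t = π√(a_t³/μ) = 28808 s.
Target angular speed ω₂ = √(μ/r₂³) = 4.7337×10^-5 rad/s.
Angle swept by the target during transfer: ω₂·t = 1.3637 rad = 78.13°.
Arrival is 180° from departure on the ellipse, so φ = 180° − 78.13° = 101.9°.

φ = 101.9°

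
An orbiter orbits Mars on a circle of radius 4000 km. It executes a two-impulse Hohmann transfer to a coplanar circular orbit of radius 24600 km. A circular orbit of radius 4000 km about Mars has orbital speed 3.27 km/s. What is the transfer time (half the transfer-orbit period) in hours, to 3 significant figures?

From the circular-orbit relation v² = μ/r at r = 4000 km: μ = v²r = (3.27)² × 4000 = 42771.6 km³/s².
The Hohmann ellipse has a_t = (r₁ + r₂)/2 = 14300 km.
By Kepler's third law the transfer-orbit period is T = 2π√(a_t³/μ), so t = T/2 = 25980 s.
Converting: 25980 s ÷ 3600 s/hour = 7.22 hours.

t = 7.22 hours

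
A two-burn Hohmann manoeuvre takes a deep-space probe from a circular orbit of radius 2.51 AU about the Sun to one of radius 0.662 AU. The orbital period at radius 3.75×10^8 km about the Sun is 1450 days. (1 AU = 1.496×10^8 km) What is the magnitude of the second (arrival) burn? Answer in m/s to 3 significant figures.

From Kepler's third law T² = 4π²r³/μ at r = 3.75×10^8 km, T = 1450 days = 1450 × 86400 s = 1.2528×10^8 s: μ = 4π²r³/T² = 1.32645×10^11 km³/s².
In km: r₁ = 2.51 × 1.496×10^8 = 3.75496×10^8 km; r₂ = 0.662 × 1.496×10^8 = 9.90352×10^7 km.
Semi-major axis of the transfer orbit: a_t = (3.75496×10^8 + 9.90352×10^7)/2 = 2.372656×10^8 km.
On the circular orbit at r = 9.90352×10^7 km, v_c = √(μ/r) = 36.597 km/s.
Vis-viva on the transfer ellipse at r = 9.90352×10^7 km gives v_t = √[μ(2/r − 1/a_t)] = 46.040 km/s.
Δv₂ = |v_t − v_c| = |46.040 − 36.597| = 9.443 km/s.

Δv₂ = 9440 m/s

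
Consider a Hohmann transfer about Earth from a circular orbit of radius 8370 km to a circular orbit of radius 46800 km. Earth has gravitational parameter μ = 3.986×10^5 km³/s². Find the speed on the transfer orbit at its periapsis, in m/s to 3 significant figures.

v = 8990 m/s

Transfer-ellipse semi-major axis a_t = (r₁ + r₂)/2 = (8370 + 46800)/2 = 27585 km.
At periapsis, r = 8370 km.
Applying v² = μ(2/r − 1/a_t): v = 8.989 km/s.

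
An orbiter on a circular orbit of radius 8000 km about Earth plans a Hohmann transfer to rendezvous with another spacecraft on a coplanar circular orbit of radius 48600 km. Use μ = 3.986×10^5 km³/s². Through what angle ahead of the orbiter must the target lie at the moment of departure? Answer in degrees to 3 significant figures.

Transfer-ellipse semi-major axis a_t = (r₁ + r₂)/2 = (8000 + 48600)/2 = 28300 km.
Transfer time t = π√(a_t³/μ) = 23690 s.
Target angular speed ω₂ = √(μ/r₂³) = 5.893×10^-5 rad/s.
Angle swept by the target during transfer: ω₂·t = 1.396 rad = 79.98°.
The orbiter traverses 180° on the transfer ellipse, so the target must lead by 180° − 79.98° = 100°.

φ = 100°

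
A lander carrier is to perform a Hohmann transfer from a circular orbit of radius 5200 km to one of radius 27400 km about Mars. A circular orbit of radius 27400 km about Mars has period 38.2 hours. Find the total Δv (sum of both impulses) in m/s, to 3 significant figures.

Δv = 1400 m/s

From Kepler's third law T² = 4π²r³/μ at r = 27400 km, T = 38.2 hours = 38.2 × 3600 s = 1.3752×10^5 s: μ = 4π²r³/T² = 42941.7 km³/s².
Semi-major axis of the transfer orbit: a_t = (5200 + 27400)/2 = 16300 km.
Circular speed at r₁: v₁ = √(μ/r₁) = √(42941.7/5200) = 2.8737 km/s.
On the transfer ellipse at r₁, vis-viva gives v_p = √[μ(2/r₁ − 1/a_t)] = 3.7258 km/s.
First burn Δv₁ = |v_p − v₁| = 0.8521 km/s.
At r₂, v₂ = √(μ/r₂) = 1.2519 km/s.
Transfer-orbit speed at r₂: v_a = √[μ(2/r₂ − 1/a_t)] = 0.70709 km/s.
Second burn Δv₂ = |v₂ − v_a| = 0.5448 km/s.
Total Δv = Δv₁ + Δv₂ = 1.397 km/s.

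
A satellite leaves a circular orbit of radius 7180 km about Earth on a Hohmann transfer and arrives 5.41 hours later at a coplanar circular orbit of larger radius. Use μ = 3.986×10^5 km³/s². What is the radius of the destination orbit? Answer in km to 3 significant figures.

r₂ = 42500 km

Transfer time t = 5.41 hours = 19476 s, and t = π√(a_t³/μ).
So a_t = (μ t²/π²)^(1/3) = (3.986×10^5 × (19476)² / π²)^(1/3) = 24836 km.
Since a_t = (r₁ + r₂)/2, r₂ = 2a_t − r₁ = 2×24836 − 7180 = 42492 km.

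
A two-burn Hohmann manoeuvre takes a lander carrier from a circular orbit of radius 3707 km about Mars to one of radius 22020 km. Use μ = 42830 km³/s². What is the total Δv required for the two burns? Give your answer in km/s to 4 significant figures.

Semi-major axis of the transfer orbit: a_t = (3707 + 22020)/2 = 12863.5 km.
Circular speed at r₁: v₁ = √(μ/r₁) = √(42830/3707) = 3.399 km/s.
On the transfer ellipse at r₁, vis-viva equation gives v_p = √[μ(2/r₁ − 1/a_t)] = 4.447 km/s.
First burn Δv₁ = |v_p − v₁| = 1.048 km/s.
Circular speed at r₂: v₂ = √(μ/r₂) = 1.3947 km/s.
Transfer-orbit speed at r₂: v_a = √[μ(2/r₂ − 1/a_t)] = 0.74868 km/s.
Second burn Δv₂ = |v₂ − v_a| = 0.6460 km/s.
Total Δv = Δv₁ + Δv₂ = 1.694 km/s.

Δv = 1.694 km/s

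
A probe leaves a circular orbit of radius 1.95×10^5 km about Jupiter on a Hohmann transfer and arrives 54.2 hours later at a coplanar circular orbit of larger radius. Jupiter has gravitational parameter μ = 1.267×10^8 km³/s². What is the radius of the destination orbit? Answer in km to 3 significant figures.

r₂ = 1.38×10^6 km

Transfer time t = 54.2 hours = 1.9512×10^5 s, and t = π√(a_t³/μ).
So a_t = (μ t²/π²)^(1/3) = (1.267×10^8 × (1.9512×10^5)² / π²)^(1/3) = 7.8770×10^5 km.
Since a_t = (r₁ + r₂)/2, r₂ = 2a_t − r₁ = 2×7.8770×10^5 − 1.950×10^5 = 1.3804×10^6 km.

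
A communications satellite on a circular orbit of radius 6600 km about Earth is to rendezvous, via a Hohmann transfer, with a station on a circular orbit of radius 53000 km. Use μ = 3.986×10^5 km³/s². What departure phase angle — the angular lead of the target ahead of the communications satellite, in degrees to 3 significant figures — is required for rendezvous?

φ = 104°

Semi-major axis of the transfer orbit: a_t = (6600 + 53000)/2 = 29800 km.
The half-period of the transfer ellipse is t = π√(a_t³/μ) = 25600 s.
The target's mean motion on its circular orbit is ω₂ = √(μ/r₂³) = 5.174×10^-5 rad/s.
Angle swept by the target during transfer: ω₂·t = 1.3245 rad = 75.89°.
Arrival is 180° from departure on the ellipse, so φ = 180° − 75.89° = 104°.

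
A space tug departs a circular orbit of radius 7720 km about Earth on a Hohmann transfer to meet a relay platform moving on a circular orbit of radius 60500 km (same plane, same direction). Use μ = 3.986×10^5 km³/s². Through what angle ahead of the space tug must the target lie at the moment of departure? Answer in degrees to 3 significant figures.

Transfer-ellipse semi-major axis a_t = (r₁ + r₂)/2 = (7720 + 60500)/2 = 34110 km.
The half-period of the transfer ellipse is t = π√(a_t³/μ) = 31350 s.
Target angular speed ω₂ = √(μ/r₂³) = 4.243×10^-5 rad/s.
Angle swept by the target during transfer: ω₂·t = 1.330 rad = 76.20°.
Arrival is 180° from departure on the ellipse, so φ = 180° − 76.20° = 104°.

φ = 104°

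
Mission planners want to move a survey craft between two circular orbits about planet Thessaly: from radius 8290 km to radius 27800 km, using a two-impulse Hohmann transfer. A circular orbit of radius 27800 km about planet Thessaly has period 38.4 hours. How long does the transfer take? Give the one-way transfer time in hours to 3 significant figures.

From Kepler's third law T² = 4π²r³/μ at r = 27800 km, T = 38.4 hours = 38.4 × 3600 s = 1.3824×10^5 s: μ = 4π²r³/T² = 44384.0 km³/s².
The Hohmann ellipse has a_t = (r₁ + r₂)/2 = 18045 km.
Transfer time t = π√(a_t³/μ) = π√((18045)³ / 44384.0) = 36150 s.
Converting: 36150 s ÷ 3600 s/hour = 10.0 hours.

t = 10.0 hours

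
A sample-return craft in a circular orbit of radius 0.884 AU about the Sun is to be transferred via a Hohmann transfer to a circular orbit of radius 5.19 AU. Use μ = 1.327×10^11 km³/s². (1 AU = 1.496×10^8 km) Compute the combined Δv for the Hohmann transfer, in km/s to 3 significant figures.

Δv = 15.8 km/s

In km: r₁ = 0.884 × 1.496×10^8 = 1.322464×10^8 km; r₂ = 5.19 × 1.496×10^8 = 7.76424×10^8 km.
Semi-major axis of the transfer orbit: a_t = (1.322464×10^8 + 7.76424×10^8)/2 = 4.543352×10^8 km.
Circular speed at r₁: v₁ = √(μ/r₁) = √(1.327×10^11/1.322464×10^8) = 31.677 km/s.
Transfer-orbit speed at r₁ (v² = μ(2/r − 1/a)): v_p = √[μ(2/r₁ − 1/a_t)] = 41.410 km/s.
First burn Δv₁ = |v_p − v₁| = 9.733 km/s.
Circular speed at r₂: v₂ = √(μ/r₂) = 13.073 km/s.
Transfer-orbit speed at r₂: v_a = √[μ(2/r₂ − 1/a_t)] = 7.0533 km/s.
Second burn Δv₂ = |v₂ − v_a| = 6.020 km/s.
Total Δv = Δv₁ + Δv₂ = 15.75 km/s.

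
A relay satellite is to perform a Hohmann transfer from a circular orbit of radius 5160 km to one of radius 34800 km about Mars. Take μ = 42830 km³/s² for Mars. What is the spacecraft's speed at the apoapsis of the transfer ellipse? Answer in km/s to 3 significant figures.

The Hohmann ellipse has a_t = (r₁ + r₂)/2 = 19980 km.
At apoapsis, r = 34800 km.
Vis-viva: v = √[μ(2/r − 1/a_t)] = √[42830 × (2/34800 − 1/19980)] = 0.5638 km/s.

v = 0.564 km/s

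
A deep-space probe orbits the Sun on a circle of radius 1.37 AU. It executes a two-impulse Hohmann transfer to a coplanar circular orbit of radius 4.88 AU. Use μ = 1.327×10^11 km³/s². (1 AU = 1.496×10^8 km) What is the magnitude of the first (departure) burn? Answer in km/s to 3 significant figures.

In km: r₁ = 1.37 × 1.496×10^8 = 2.04952×10^8 km; r₂ = 4.88 × 1.496×10^8 = 7.30048×10^8 km.
Semi-major axis of the transfer orbit: a_t = (2.04952×10^8 + 7.30048×10^8)/2 = 4.675×10^8 km.
On the circular orbit at r = 2.04952×10^8 km, v_c = √(μ/r) = 25.4454 km/s.
Transfer-orbit speed at the same r (vis-viva, a = a_t): v_t = √[μ(2/r − 1/a_t)] = 31.7976 km/s.
Δv₁ = |v_t − v_c| = |31.7976 − 25.4454| = 6.352 km/s.

Δv₁ = 6.35 km/s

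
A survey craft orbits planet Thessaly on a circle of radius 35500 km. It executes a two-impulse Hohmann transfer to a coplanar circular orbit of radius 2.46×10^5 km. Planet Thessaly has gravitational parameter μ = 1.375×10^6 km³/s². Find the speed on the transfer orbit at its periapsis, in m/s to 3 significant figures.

The Hohmann ellipse has a_t = (r₁ + r₂)/2 = 1.4075×10^5 km.
The periapsis of the transfer ellipse is at r = 35500 km.
From the vis-viva equation, v = √[μ(2/r − 1/a_t)] = 8.228 km/s.

v = 8230 m/s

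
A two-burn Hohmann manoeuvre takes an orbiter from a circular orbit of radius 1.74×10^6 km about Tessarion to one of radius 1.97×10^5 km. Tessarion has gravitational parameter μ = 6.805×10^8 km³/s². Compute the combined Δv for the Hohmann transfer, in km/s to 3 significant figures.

Δv = 30.9 km/s

Semi-major axis of the transfer orbit: a_t = (1.740×10^6 + 1.970×10^5)/2 = 9.685×10^5 km.
Circular speed at r₁: v₁ = √(μ/r₁) = √(6.805×10^8/1.740×10^6) = 19.78 km/s.
On the transfer ellipse at r₁, vis-viva gives v_a = √[μ(2/r₁ − 1/a_t)] = 8.919 km/s.
First burn Δv₁ = |v_a − v₁| = 10.86 km/s.
Circular speed at r₂: v₂ = √(μ/r₂) = 58.7734 km/s.
Transfer-orbit speed at r₂: v_p = √[μ(2/r₂ − 1/a_t)] = 78.7781 km/s.
Second burn Δv₂ = |v₂ − v_p| = 20.00 km/s.
Total Δv = Δv₁ + Δv₂ = 30.86 km/s.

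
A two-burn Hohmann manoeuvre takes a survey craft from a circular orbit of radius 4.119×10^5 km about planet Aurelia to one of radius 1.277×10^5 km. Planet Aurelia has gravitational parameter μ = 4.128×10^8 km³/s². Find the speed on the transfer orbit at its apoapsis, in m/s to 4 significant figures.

Transfer-ellipse semi-major axis a_t = (r₁ + r₂)/2 = (4.119×10^5 + 1.277×10^5)/2 = 2.698×10^5 km.
At apoapsis, r = 4.119×10^5 km.
From the vis-viva equation, v = √[μ(2/r − 1/a_t)] = 21.78 km/s.

v = 21780 m/s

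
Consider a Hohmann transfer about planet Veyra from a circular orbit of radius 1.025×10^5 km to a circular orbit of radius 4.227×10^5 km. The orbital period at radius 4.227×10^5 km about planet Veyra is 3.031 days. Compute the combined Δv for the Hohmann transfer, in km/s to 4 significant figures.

Δv = 9.340 km/s

From Kepler's third law T² = 4π²r³/μ at r = 4.227×10^5 km, T = 3.031 days = 3.031 × 86400 s = 2.618784×10^5 s: μ = 4π²r³/T² = 4.34768×10^7 km³/s².
The Hohmann ellipse has a_t = (r₁ + r₂)/2 = 2.626×10^5 km.
At r₁ the circular-orbit speed is v₁ = √(μ/r₁) = 20.59523 km/s.
Transfer-orbit speed at r₁ (vis-viva equation): v_p = √[μ(2/r₁ − 1/a_t)] = 26.12976 km/s.
First burn Δv₁ = |v_p − v₁| = 5.5345 km/s.
At r₂, v₂ = √(μ/r₂) = 10.14174 km/s.
Transfer-orbit speed at r₂: v_a = √[μ(2/r₂ − 1/a_t)] = 6.336173 km/s.
Second burn Δv₂ = |v₂ − v_a| = 3.8056 km/s.
Total Δv = Δv₁ + Δv₂ = 9.340 km/s.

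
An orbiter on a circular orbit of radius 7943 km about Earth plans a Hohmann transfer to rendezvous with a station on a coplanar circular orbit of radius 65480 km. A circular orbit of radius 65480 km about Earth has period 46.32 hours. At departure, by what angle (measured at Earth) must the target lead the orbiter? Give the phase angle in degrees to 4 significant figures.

φ = 104.4°

From Kepler's third law T² = 4π²r³/μ at r = 65480 km, T = 46.32 hours = 46.32 × 3600 s = 1.66752×10^5 s: μ = 4π²r³/T² = 3.98606×10^5 km³/s².
Semi-major axis of the transfer orbit: a_t = (7943 + 65480)/2 = 36711.5 km.
Transfer time t = π√(a_t³/μ) = 35000 s.
Target angular speed ω₂ = √(μ/r₂³) = 3.768×10^-5 rad/s.
Angle swept by the target during transfer: ω₂·t = 1.3188 rad = 75.56°.
The orbiter traverses 180° on the transfer ellipse, so the target must lead by 180° − 75.56° = 104.4°.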